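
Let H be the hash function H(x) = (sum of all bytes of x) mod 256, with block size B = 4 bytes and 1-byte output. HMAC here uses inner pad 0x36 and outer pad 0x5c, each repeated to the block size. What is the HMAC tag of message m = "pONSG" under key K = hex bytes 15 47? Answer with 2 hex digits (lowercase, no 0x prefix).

Key hex bytes 15 47 is 2 bytes ≤ B = 4; zero-pad to 4 bytes: K' = 15 47 00 00.
K' ⊕ ipad = 23 71 36 36.  K' ⊕ opad = 49 1b 5c 5c.
Inner input = (K'⊕ipad) ∥ m = 23 71 36 36 ∥ 70 4f 4e 53 47.
Inner hash: sum = 35+113+54+54+112+79+78+83+71 = 679; mod 256 = 167 → a7.
Outer input = (K'⊕opad) ∥ inner = 49 1b 5c 5c ∥ a7.
Outer hash (tag): sum = 73+27+92+92+167 = 451; mod 256 = 195 → c3.

c3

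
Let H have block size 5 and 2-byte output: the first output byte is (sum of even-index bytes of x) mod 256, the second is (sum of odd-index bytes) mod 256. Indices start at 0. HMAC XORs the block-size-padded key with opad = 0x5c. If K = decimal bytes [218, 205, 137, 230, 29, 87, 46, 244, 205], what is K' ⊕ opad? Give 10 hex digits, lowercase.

27a25c5c5c

Key decimal bytes [218, 205, 137, 230, 29, 87, 46, 244, 205] = da cd 89 e6 1d 57 2e f4 cd is 9 bytes > B = 5, so hash it first: H(key) = 7b fe, then zero-pad to 5 bytes: K' = 7b fe 00 00 00.
XOR each byte with 0x5c: 7b⊕5c=27, fe⊕5c=a2, 00⊕5c=5c, 00⊕5c=5c, 00⊕5c=5c.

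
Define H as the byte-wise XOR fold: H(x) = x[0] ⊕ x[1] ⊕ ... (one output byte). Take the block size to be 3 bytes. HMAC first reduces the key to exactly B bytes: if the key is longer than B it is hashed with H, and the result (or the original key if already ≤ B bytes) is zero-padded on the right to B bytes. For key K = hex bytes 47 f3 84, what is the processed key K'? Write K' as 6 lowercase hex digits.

47f384

Key hex bytes 47 f3 84 is exactly B = 3 bytes: K' = 47 f3 84.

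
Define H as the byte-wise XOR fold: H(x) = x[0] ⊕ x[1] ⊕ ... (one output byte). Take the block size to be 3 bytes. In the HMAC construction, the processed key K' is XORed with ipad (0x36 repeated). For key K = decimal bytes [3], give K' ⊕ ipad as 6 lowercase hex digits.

Key decimal bytes [3] = 03 is 1 byte ≤ B = 3; zero-pad to 3 bytes: K' = 03 00 00.
XOR each byte with 0x36: 03⊕36=35, 00⊕36=36, 00⊕36=36.

353636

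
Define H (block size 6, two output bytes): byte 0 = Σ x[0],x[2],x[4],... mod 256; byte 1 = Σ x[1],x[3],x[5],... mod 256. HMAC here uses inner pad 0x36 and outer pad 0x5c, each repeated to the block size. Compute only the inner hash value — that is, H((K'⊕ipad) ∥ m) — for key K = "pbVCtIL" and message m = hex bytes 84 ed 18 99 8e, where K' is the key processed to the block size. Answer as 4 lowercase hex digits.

Key "pbVCtIL" = 70 62 56 43 74 49 4c is 7 bytes > B = 6, so hash it first: H(key) = 86 ee, then zero-pad to 6 bytes: K' = 86 ee 00 00 00 00.
K' ⊕ ipad = b0 d8 36 36 36 36.
Inner input = b0 d8 36 36 36 36 ∥ 84 ed 18 99 8e.
Inner hash: even-index sum = 582 mod 256 = 70; odd-index sum = 714 mod 256 = 202 → 46 ca.

46ca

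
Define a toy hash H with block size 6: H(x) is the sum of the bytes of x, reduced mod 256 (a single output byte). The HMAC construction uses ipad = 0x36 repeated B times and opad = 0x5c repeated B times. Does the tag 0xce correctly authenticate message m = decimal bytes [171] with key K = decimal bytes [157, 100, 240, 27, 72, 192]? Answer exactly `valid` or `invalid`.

Key decimal bytes [157, 100, 240, 27, 72, 192] = 9d 64 f0 1b 48 c0 is exactly B = 6 bytes: K' = 9d 64 f0 1b 48 c0.
K' ⊕ ipad = ab 52 c6 2d 7e f6; K' ⊕ opad = c1 38 ac 47 14 9c.
Inner hash: sum = 171+82+198+45+126+246+171 = 1039; mod 256 = 15 → 0f.
Outer hash (recomputed tag): sum = 193+56+172+71+20+156+15 = 683; mod 256 = 171 → ab.
Recomputed tag = ab; claimed = ce → mismatch.

invalid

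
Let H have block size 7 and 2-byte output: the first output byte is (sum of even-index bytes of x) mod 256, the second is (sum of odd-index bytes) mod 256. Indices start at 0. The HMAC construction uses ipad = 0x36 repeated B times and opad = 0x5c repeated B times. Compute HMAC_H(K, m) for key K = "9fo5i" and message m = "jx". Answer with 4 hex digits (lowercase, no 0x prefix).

Key "9fo5i" = 39 66 6f 35 69 is 5 bytes ≤ B = 7; zero-pad to 7 bytes: K' = 39 66 6f 35 69 00 00.
K' ⊕ ipad = 0f 50 59 03 5f 36 36.  K' ⊕ opad = 65 3a 33 69 35 5c 5c.
Inner input = (K'⊕ipad) ∥ m = 0f 50 59 03 5f 36 36 ∥ 6a 78.
Inner hash: even-index sum = 373 mod 256 = 117; odd-index sum = 243 mod 256 = 243 → 75 f3.
Outer input = (K'⊕opad) ∥ inner = 65 3a 33 69 35 5c 5c ∥ 75 f3.
Outer hash (tag): even-index sum = 540 mod 256 = 28; odd-index sum = 372 mod 256 = 116 → 1c 74.

1c74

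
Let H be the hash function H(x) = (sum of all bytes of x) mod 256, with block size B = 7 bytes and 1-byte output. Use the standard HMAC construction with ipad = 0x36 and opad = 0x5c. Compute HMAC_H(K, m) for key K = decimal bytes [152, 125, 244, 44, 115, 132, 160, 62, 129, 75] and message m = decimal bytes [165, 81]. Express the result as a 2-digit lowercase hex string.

Key decimal bytes [152, 125, 244, 44, 115, 132, 160, 62, 129, 75] = 98 7d f4 2c 73 84 a0 3e 81 4b is 10 bytes > B = 7, so hash it first: H(key) = d6, then zero-pad to 7 bytes: K' = d6 00 00 00 00 00 00.
K' ⊕ ipad = e0 36 36 36 36 36 36.  K' ⊕ opad = 8a 5c 5c 5c 5c 5c 5c.
Inner input = (K'⊕ipad) ∥ m = e0 36 36 36 36 36 36 ∥ a5 51.
Inner hash: sum = 224+54+54+54+54+54+54+165+81 = 794; mod 256 = 26 → 1a.
Outer input = (K'⊕opad) ∥ inner = 8a 5c 5c 5c 5c 5c 5c ∥ 1a.
Outer hash (tag): sum = 138+92+92+92+92+92+92+26 = 716; mod 256 = 204 → cc.

cc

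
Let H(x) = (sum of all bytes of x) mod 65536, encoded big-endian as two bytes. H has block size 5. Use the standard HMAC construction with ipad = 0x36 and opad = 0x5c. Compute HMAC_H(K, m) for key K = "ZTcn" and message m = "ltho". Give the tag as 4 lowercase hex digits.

0146

Key "ZTcn" = 5a 54 63 6e is 4 bytes ≤ B = 5; zero-pad to 5 bytes: K' = 5a 54 63 6e 00.
K' ⊕ ipad = 6c 62 55 58 36.  K' ⊕ opad = 06 08 3f 32 5c.
Inner input = (K'⊕ipad) ∥ m = 6c 62 55 58 36 ∥ 6c 74 68 6f.
Inner hash: sum = 108+98+85+88+54+108+116+104+111 = 872 → 03 68.
Outer input = (K'⊕opad) ∥ inner = 06 08 3f 32 5c ∥ 03 68.
Outer hash (tag): sum = 6+8+63+50+92+3+104 = 326 → 01 46.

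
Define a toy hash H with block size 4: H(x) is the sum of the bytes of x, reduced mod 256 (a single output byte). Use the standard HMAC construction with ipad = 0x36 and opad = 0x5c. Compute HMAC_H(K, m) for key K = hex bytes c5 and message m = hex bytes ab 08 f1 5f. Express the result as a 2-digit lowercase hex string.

Key hex bytes c5 is 1 byte ≤ B = 4; zero-pad to 4 bytes: K' = c5 00 00 00.
K' ⊕ ipad = f3 36 36 36.  K' ⊕ opad = 99 5c 5c 5c.
Inner input = (K'⊕ipad) ∥ m = f3 36 36 36 ∥ ab 08 f1 5f.
Inner hash: sum = 243+54+54+54+171+8+241+95 = 920; mod 256 = 152 → 98.
Outer input = (K'⊕opad) ∥ inner = 99 5c 5c 5c ∥ 98.
Outer hash (tag): sum = 153+92+92+92+152 = 581; mod 256 = 69 → 45.

45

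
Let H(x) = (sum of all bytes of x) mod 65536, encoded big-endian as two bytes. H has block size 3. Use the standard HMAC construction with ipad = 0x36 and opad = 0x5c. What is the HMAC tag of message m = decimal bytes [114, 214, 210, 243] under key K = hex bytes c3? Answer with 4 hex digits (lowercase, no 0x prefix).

Key hex bytes c3 is 1 byte ≤ B = 3; zero-pad to 3 bytes: K' = c3 00 00.
K' ⊕ ipad = f5 36 36.  K' ⊕ opad = 9f 5c 5c.
Inner input = (K'⊕ipad) ∥ m = f5 36 36 ∥ 72 d6 d2 f3.
Inner hash: sum = 245+54+54+114+214+210+243 = 1134 → 04 6e.
Outer input = (K'⊕opad) ∥ inner = 9f 5c 5c ∥ 04 6e.
Outer hash (tag): sum = 159+92+92+4+110 = 457 → 01 c9.

01c9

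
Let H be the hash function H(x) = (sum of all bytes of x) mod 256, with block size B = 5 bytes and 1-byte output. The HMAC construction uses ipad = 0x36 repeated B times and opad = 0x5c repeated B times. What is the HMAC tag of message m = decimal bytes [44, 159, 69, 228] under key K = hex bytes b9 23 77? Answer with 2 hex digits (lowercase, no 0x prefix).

8c

Key hex bytes b9 23 77 is 3 bytes ≤ B = 5; zero-pad to 5 bytes: K' = b9 23 77 00 00.
K' ⊕ ipad = 8f 15 41 36 36.  K' ⊕ opad = e5 7f 2b 5c 5c.
Inner input = (K'⊕ipad) ∥ m = 8f 15 41 36 36 ∥ 2c 9f 45 e4.
Inner hash: sum = 143+21+65+54+54+44+159+69+228 = 837; mod 256 = 69 → 45.
Outer input = (K'⊕opad) ∥ inner = e5 7f 2b 5c 5c ∥ 45.
Outer hash (tag): sum = 229+127+43+92+92+69 = 652; mod 256 = 140 → 8c.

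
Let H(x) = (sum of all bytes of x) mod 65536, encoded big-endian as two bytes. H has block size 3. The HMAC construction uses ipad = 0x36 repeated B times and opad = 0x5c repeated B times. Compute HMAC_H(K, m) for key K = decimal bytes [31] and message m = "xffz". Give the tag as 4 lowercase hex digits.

0150

Key decimal bytes [31] = 1f is 1 byte ≤ B = 3; zero-pad to 3 bytes: K' = 1f 00 00.
K' ⊕ ipad = 29 36 36.  K' ⊕ opad = 43 5c 5c.
Inner input = (K'⊕ipad) ∥ m = 29 36 36 ∥ 78 66 66 7a.
Inner hash: sum = 41+54+54+120+102+102+122 = 595 → 02 53.
Outer input = (K'⊕opad) ∥ inner = 43 5c 5c ∥ 02 53.
Outer hash (tag): sum = 67+92+92+2+83 = 336 → 01 50.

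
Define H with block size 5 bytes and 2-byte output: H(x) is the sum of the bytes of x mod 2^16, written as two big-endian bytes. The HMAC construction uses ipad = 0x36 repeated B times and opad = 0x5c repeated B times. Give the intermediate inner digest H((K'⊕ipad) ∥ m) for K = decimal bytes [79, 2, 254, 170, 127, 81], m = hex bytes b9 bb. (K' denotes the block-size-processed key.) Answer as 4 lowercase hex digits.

Key decimal bytes [79, 2, 254, 170, 127, 81] = 4f 02 fe aa 7f 51 is 6 bytes > B = 5, so hash it first: H(key) = 02 c9, then zero-pad to 5 bytes: K' = 02 c9 00 00 00.
K' ⊕ ipad = 34 ff 36 36 36.
Inner input = 34 ff 36 36 36 ∥ b9 bb.
Inner hash: sum = 52+255+54+54+54+185+187 = 841 → 03 49.

0349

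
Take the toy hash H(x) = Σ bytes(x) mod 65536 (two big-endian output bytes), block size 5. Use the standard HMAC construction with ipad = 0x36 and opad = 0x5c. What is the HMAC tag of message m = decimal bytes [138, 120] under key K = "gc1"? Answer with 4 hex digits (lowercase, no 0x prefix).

01bc

Key "gc1" = 67 63 31 is 3 bytes ≤ B = 5; zero-pad to 5 bytes: K' = 67 63 31 00 00.
K' ⊕ ipad = 51 55 07 36 36.  K' ⊕ opad = 3b 3f 6d 5c 5c.
Inner input = (K'⊕ipad) ∥ m = 51 55 07 36 36 ∥ 8a 78.
Inner hash: sum = 81+85+7+54+54+138+120 = 539 → 02 1b.
Outer input = (K'⊕opad) ∥ inner = 3b 3f 6d 5c 5c ∥ 02 1b.
Outer hash (tag): sum = 59+63+109+92+92+2+27 = 444 → 01 bc.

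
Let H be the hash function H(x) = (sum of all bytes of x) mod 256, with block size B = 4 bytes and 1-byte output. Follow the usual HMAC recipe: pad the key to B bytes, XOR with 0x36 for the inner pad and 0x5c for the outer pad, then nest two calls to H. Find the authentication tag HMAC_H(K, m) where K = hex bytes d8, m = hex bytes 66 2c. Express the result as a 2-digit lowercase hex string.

Key hex bytes d8 is 1 byte ≤ B = 4; zero-pad to 4 bytes: K' = d8 00 00 00.
K' ⊕ ipad = ee 36 36 36.  K' ⊕ opad = 84 5c 5c 5c.
Inner input = (K'⊕ipad) ∥ m = ee 36 36 36 ∥ 66 2c.
Inner hash: sum = 238+54+54+54+102+44 = 546; mod 256 = 34 → 22.
Outer input = (K'⊕opad) ∥ inner = 84 5c 5c 5c ∥ 22.
Outer hash (tag): sum = 132+92+92+92+34 = 442; mod 256 = 186 → ba.

ba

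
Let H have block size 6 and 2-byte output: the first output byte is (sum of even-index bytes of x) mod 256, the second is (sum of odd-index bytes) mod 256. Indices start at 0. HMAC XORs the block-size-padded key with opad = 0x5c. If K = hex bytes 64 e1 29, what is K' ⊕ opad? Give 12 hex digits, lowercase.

Key hex bytes 64 e1 29 is 3 bytes ≤ B = 6; zero-pad to 6 bytes: K' = 64 e1 29 00 00 00.
XOR each byte with 0x5c: 64⊕5c=38, e1⊕5c=bd, 29⊕5c=75, 00⊕5c=5c, 00⊕5c=5c, 00⊕5c=5c.

38bd755c5c5c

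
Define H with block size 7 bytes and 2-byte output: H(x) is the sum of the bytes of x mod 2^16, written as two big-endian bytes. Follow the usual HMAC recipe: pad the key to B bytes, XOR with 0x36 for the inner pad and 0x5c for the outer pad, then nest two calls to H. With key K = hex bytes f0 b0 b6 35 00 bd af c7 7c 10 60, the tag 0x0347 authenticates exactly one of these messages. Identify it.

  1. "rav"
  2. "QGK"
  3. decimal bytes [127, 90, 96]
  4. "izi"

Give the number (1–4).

4

Key hex bytes f0 b0 b6 35 00 bd af c7 7c 10 60 is 11 bytes > B = 7, so hash it first: H(key) = 05 aa, then zero-pad to 7 bytes: K' = 05 aa 00 00 00 00 00.
K' ⊕ ipad = 33 9c 36 36 36 36 36; K' ⊕ opad = 59 f6 5c 5c 5c 5c 5c.
m1: inner = H(33 9c 36 36 36 36 36 72 61 76) = 03 26; tag = H(59 f6 5c 5c 5c 5c 5c 03 26) = 0344
m2: inner = H(33 9c 36 36 36 36 36 51 47 4b) = 02 c0; tag = H(59 f6 5c 5c 5c 5c 5c 02 c0) = 03dd
m3: inner = H(33 9c 36 36 36 36 36 7f 5a 60) = 03 16; tag = H(59 f6 5c 5c 5c 5c 5c 03 16) = 0334
m4: inner = H(33 9c 36 36 36 36 36 69 7a 69) = 03 29; tag = H(59 f6 5c 5c 5c 5c 5c 03 29) = 0347 ← matches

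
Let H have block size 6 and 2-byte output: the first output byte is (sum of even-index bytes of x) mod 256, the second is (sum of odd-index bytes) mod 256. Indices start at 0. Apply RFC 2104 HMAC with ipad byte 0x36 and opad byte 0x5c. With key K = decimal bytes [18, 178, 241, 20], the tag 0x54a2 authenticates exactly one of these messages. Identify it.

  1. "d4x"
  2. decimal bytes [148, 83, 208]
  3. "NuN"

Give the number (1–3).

1

Key decimal bytes [18, 178, 241, 20] = 12 b2 f1 14 is 4 bytes ≤ B = 6; zero-pad to 6 bytes: K' = 12 b2 f1 14 00 00.
K' ⊕ ipad = 24 84 c7 22 36 36; K' ⊕ opad = 4e ee ad 48 5c 5c.
m1: inner = H(24 84 c7 22 36 36 64 34 78) = fd 10; tag = H(4e ee ad 48 5c 5c fd 10) = 54a2 ← matches
m2: inner = H(24 84 c7 22 36 36 94 53 d0) = 85 2f; tag = H(4e ee ad 48 5c 5c 85 2f) = dcc1
m3: inner = H(24 84 c7 22 36 36 4e 75 4e) = bd 51; tag = H(4e ee ad 48 5c 5c bd 51) = 14e3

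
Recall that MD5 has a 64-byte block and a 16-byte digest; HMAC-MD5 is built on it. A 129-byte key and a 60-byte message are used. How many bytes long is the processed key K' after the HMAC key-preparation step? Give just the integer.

Key is 129 > 64 bytes, so it is hashed to 16 bytes then zero-padded to 64: |K'| = 64.

64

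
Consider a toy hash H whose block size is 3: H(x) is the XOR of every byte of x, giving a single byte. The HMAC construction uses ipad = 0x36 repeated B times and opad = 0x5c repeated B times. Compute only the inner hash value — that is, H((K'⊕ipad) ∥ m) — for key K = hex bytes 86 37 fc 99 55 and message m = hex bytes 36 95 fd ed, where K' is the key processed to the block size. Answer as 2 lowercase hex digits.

04

Key hex bytes 86 37 fc 99 55 is 5 bytes > B = 3, so hash it first: H(key) = 81, then zero-pad to 3 bytes: K' = 81 00 00.
K' ⊕ ipad = b7 36 36.
Inner input = b7 36 36 ∥ 36 95 fd ed.
Inner hash: XOR b7⊕36⊕36⊕36⊕95⊕fd⊕ed = 04.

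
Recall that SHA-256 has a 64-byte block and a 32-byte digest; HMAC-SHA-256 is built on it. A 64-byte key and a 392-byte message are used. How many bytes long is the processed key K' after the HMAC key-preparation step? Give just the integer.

64

Key is 64 ≤ 64 bytes, zero-padded: |K'| = 64.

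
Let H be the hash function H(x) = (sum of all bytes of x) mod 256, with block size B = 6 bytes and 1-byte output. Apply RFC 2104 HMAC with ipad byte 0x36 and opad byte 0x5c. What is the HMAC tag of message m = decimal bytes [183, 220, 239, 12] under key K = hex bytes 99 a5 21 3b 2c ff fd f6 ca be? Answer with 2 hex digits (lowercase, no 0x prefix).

fa

Key hex bytes 99 a5 21 3b 2c ff fd f6 ca be is 10 bytes > B = 6, so hash it first: H(key) = 40, then zero-pad to 6 bytes: K' = 40 00 00 00 00 00.
K' ⊕ ipad = 76 36 36 36 36 36.  K' ⊕ opad = 1c 5c 5c 5c 5c 5c.
Inner input = (K'⊕ipad) ∥ m = 76 36 36 36 36 36 ∥ b7 dc ef 0c.
Inner hash: sum = 118+54+54+54+54+54+183+220+239+12 = 1042; mod 256 = 18 → 12.
Outer input = (K'⊕opad) ∥ inner = 1c 5c 5c 5c 5c 5c ∥ 12.
Outer hash (tag): sum = 28+92+92+92+92+92+18 = 506; mod 256 = 250 → fa.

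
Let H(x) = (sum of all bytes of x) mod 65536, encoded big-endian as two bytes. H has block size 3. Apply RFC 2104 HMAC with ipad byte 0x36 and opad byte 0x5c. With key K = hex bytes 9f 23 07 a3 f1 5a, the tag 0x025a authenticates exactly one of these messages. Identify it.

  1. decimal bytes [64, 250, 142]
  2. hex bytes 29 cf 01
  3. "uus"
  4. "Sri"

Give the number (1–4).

Key hex bytes 9f 23 07 a3 f1 5a is 6 bytes > B = 3, so hash it first: H(key) = 02 b7, then zero-pad to 3 bytes: K' = 02 b7 00.
K' ⊕ ipad = 34 81 36; K' ⊕ opad = 5e eb 5c.
m1: inner = H(34 81 36 40 fa 8e) = 02 b3; tag = H(5e eb 5c 02 b3) = 025a ← matches
m2: inner = H(34 81 36 29 cf 01) = 01 e4; tag = H(5e eb 5c 01 e4) = 028a
m3: inner = H(34 81 36 75 75 73) = 02 48; tag = H(5e eb 5c 02 48) = 01ef
m4: inner = H(34 81 36 53 72 69) = 02 19; tag = H(5e eb 5c 02 19) = 01c0

1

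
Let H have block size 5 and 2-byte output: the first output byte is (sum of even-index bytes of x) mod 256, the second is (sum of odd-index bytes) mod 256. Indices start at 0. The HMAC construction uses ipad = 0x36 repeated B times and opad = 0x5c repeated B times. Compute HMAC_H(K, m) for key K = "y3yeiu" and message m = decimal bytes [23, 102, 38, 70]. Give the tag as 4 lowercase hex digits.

Key "y3yeiu" = 79 33 79 65 69 75 is 6 bytes > B = 5, so hash it first: H(key) = 5b 0d, then zero-pad to 5 bytes: K' = 5b 0d 00 00 00.
K' ⊕ ipad = 6d 3b 36 36 36.  K' ⊕ opad = 07 51 5c 5c 5c.
Inner input = (K'⊕ipad) ∥ m = 6d 3b 36 36 36 ∥ 17 66 26 46.
Inner hash: even-index sum = 389 mod 256 = 133; odd-index sum = 174 mod 256 = 174 → 85 ae.
Outer input = (K'⊕opad) ∥ inner = 07 51 5c 5c 5c ∥ 85 ae.
Outer hash (tag): even-index sum = 365 mod 256 = 109; odd-index sum = 306 mod 256 = 50 → 6d 32.

6d32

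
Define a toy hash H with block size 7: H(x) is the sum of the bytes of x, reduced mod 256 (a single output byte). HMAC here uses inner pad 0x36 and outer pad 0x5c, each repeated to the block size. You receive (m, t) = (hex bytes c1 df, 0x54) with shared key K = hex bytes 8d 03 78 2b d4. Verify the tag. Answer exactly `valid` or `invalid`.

Key hex bytes 8d 03 78 2b d4 is 5 bytes ≤ B = 7; zero-pad to 7 bytes: K' = 8d 03 78 2b d4 00 00.
K' ⊕ ipad = bb 35 4e 1d e2 36 36; K' ⊕ opad = d1 5f 24 77 88 5c 5c.
Inner hash: sum = 187+53+78+29+226+54+54+193+223 = 1097; mod 256 = 73 → 49.
Outer hash (recomputed tag): sum = 209+95+36+119+136+92+92+73 = 852; mod 256 = 84 → 54.
Recomputed tag = 54; claimed = 54 → match.

valid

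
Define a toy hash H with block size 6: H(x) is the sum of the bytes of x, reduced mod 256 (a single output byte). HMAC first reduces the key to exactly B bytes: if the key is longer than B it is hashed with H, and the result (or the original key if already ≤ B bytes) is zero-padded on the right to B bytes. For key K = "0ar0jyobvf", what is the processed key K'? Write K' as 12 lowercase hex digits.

c30000000000

|K| = 10 > B = 6, so first hash the key.
H(K): sum = 48+97+114+48+106+121+111+98+118+102 = 963; mod 256 = 195 → c3.
Zero-pad H(K) = c3 to 6 bytes: K' = c3 00 00 00 00 00.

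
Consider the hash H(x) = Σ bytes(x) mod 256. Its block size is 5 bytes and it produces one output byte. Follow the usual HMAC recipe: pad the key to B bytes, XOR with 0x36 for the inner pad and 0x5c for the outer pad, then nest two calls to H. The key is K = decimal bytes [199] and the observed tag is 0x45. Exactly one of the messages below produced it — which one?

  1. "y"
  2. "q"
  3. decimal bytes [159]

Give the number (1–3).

Key decimal bytes [199] = c7 is 1 byte ≤ B = 5; zero-pad to 5 bytes: K' = c7 00 00 00 00.
K' ⊕ ipad = f1 36 36 36 36; K' ⊕ opad = 9b 5c 5c 5c 5c.
m1: inner = H(f1 36 36 36 36 79) = 42; tag = H(9b 5c 5c 5c 5c 42) = 4d
m2: inner = H(f1 36 36 36 36 71) = 3a; tag = H(9b 5c 5c 5c 5c 3a) = 45 ← matches
m3: inner = H(f1 36 36 36 36 9f) = 68; tag = H(9b 5c 5c 5c 5c 68) = 73

2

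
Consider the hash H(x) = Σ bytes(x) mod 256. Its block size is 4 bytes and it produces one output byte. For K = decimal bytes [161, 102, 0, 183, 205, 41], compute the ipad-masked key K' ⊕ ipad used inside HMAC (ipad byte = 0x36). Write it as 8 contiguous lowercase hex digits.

Key decimal bytes [161, 102, 0, 183, 205, 41] = a1 66 00 b7 cd 29 is 6 bytes > B = 4, so hash it first: H(key) = b4, then zero-pad to 4 bytes: K' = b4 00 00 00.
XOR each byte with 0x36: b4⊕36=82, 00⊕36=36, 00⊕36=36, 00⊕36=36.

82363636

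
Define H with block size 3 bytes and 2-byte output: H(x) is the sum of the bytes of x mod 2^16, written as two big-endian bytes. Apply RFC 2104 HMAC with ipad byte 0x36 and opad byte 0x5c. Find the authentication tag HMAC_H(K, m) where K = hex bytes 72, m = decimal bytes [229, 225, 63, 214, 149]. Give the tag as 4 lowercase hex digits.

Key hex bytes 72 is 1 byte ≤ B = 3; zero-pad to 3 bytes: K' = 72 00 00.
K' ⊕ ipad = 44 36 36.  K' ⊕ opad = 2e 5c 5c.
Inner input = (K'⊕ipad) ∥ m = 44 36 36 ∥ e5 e1 3f d6 95.
Inner hash: sum = 68+54+54+229+225+63+214+149 = 1056 → 04 20.
Outer input = (K'⊕opad) ∥ inner = 2e 5c 5c ∥ 04 20.
Outer hash (tag): sum = 46+92+92+4+32 = 266 → 01 0a.

010a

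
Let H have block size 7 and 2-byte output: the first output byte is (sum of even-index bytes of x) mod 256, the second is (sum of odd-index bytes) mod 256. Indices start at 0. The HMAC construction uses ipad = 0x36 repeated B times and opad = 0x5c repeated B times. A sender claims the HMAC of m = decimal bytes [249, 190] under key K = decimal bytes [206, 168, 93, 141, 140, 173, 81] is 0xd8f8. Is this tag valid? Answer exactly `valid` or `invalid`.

Key decimal bytes [206, 168, 93, 141, 140, 173, 81] = ce a8 5d 8d 8c ad 51 is exactly B = 7 bytes: K' = ce a8 5d 8d 8c ad 51.
K' ⊕ ipad = f8 9e 6b bb ba 9b 67; K' ⊕ opad = 92 f4 01 d1 d0 f1 0d.
Inner hash: even-index sum = 834 mod 256 = 66; odd-index sum = 749 mod 256 = 237 → 42 ed.
Outer hash (recomputed tag): even-index sum = 605 mod 256 = 93; odd-index sum = 760 mod 256 = 248 → 5d f8.
Recomputed tag = 5df8; claimed = d8f8 → mismatch.

invalid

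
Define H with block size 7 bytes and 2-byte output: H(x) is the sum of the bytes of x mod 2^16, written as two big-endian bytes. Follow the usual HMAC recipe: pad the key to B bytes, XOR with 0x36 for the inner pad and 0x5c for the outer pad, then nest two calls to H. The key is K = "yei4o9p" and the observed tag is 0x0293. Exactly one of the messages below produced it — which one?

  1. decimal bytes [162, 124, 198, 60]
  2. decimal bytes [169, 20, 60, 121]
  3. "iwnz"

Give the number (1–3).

Key "yei4o9p" = 79 65 69 34 6f 39 70 is exactly B = 7 bytes: K' = 79 65 69 34 6f 39 70.
K' ⊕ ipad = 4f 53 5f 02 59 0f 46; K' ⊕ opad = 25 39 35 68 33 65 2c.
m1: inner = H(4f 53 5f 02 59 0f 46 a2 7c c6 3c) = 03 d1; tag = H(25 39 35 68 33 65 2c 03 d1) = 0293 ← matches
m2: inner = H(4f 53 5f 02 59 0f 46 a9 14 3c 79) = 03 23; tag = H(25 39 35 68 33 65 2c 03 23) = 01e5
m3: inner = H(4f 53 5f 02 59 0f 46 69 77 6e 7a) = 03 79; tag = H(25 39 35 68 33 65 2c 03 79) = 023b

1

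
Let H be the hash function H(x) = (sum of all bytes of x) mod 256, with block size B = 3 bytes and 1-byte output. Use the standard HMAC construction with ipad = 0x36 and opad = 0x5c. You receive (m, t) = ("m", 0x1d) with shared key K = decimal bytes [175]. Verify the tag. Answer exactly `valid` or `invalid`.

Key decimal bytes [175] = af is 1 byte ≤ B = 3; zero-pad to 3 bytes: K' = af 00 00.
K' ⊕ ipad = 99 36 36; K' ⊕ opad = f3 5c 5c.
Inner hash: sum = 153+54+54+109 = 370; mod 256 = 114 → 72.
Outer hash (recomputed tag): sum = 243+92+92+114 = 541; mod 256 = 29 → 1d.
Recomputed tag = 1d; claimed = 1d → match.

valid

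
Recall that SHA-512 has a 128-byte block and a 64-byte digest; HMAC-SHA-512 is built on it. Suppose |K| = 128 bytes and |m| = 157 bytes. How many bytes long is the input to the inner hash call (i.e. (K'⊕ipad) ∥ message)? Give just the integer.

285

Key is 128 ≤ 128 bytes, zero-padded: |K'| = 128.
Inner input = (K'⊕ipad) ∥ m → 128 + 157 = 285 bytes.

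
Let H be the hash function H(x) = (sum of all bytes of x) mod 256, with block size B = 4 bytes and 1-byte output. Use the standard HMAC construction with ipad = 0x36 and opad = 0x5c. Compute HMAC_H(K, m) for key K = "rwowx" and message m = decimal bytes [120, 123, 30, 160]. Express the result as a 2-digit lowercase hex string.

Key "rwowx" = 72 77 6f 77 78 is 5 bytes > B = 4, so hash it first: H(key) = 47, then zero-pad to 4 bytes: K' = 47 00 00 00.
K' ⊕ ipad = 71 36 36 36.  K' ⊕ opad = 1b 5c 5c 5c.
Inner input = (K'⊕ipad) ∥ m = 71 36 36 36 ∥ 78 7b 1e a0.
Inner hash: sum = 113+54+54+54+120+123+30+160 = 708; mod 256 = 196 → c4.
Outer input = (K'⊕opad) ∥ inner = 1b 5c 5c 5c ∥ c4.
Outer hash (tag): sum = 27+92+92+92+196 = 499; mod 256 = 243 → f3.

f3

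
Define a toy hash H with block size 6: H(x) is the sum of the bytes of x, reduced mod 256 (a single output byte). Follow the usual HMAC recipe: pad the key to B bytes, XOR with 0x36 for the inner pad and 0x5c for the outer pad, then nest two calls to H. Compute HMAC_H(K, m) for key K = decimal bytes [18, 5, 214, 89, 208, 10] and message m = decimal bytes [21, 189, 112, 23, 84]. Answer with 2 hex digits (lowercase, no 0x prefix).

8d

Key decimal bytes [18, 5, 214, 89, 208, 10] = 12 05 d6 59 d0 0a is exactly B = 6 bytes: K' = 12 05 d6 59 d0 0a.
K' ⊕ ipad = 24 33 e0 6f e6 3c.  K' ⊕ opad = 4e 59 8a 05 8c 56.
Inner input = (K'⊕ipad) ∥ m = 24 33 e0 6f e6 3c ∥ 15 bd 70 17 54.
Inner hash: sum = 36+51+224+111+230+60+21+189+112+23+84 = 1141; mod 256 = 117 → 75.
Outer input = (K'⊕opad) ∥ inner = 4e 59 8a 05 8c 56 ∥ 75.
Outer hash (tag): sum = 78+89+138+5+140+86+117 = 653; mod 256 = 141 → 8d.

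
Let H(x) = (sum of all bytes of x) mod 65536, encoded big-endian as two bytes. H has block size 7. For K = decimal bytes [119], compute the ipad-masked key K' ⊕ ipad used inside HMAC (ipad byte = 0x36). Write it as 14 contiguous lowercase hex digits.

41363636363636

Key decimal bytes [119] = 77 is 1 byte ≤ B = 7; zero-pad to 7 bytes: K' = 77 00 00 00 00 00 00.
XOR each byte with 0x36: 77⊕36=41, 00⊕36=36, 00⊕36=36, 00⊕36=36, 00⊕36=36, 00⊕36=36, 00⊕36=36.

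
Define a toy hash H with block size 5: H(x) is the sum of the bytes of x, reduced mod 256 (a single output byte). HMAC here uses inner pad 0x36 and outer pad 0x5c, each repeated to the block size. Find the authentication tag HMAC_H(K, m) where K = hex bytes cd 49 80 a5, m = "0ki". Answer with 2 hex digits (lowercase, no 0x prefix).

d4

Key hex bytes cd 49 80 a5 is 4 bytes ≤ B = 5; zero-pad to 5 bytes: K' = cd 49 80 a5 00.
K' ⊕ ipad = fb 7f b6 93 36.  K' ⊕ opad = 91 15 dc f9 5c.
Inner input = (K'⊕ipad) ∥ m = fb 7f b6 93 36 ∥ 30 6b 69.
Inner hash: sum = 251+127+182+147+54+48+107+105 = 1021; mod 256 = 253 → fd.
Outer input = (K'⊕opad) ∥ inner = 91 15 dc f9 5c ∥ fd.
Outer hash (tag): sum = 145+21+220+249+92+253 = 980; mod 256 = 212 → d4.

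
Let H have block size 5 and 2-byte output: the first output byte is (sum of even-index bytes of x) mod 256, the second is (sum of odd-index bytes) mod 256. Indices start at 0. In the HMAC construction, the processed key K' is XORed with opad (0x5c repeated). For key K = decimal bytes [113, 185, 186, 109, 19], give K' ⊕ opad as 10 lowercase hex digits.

Key decimal bytes [113, 185, 186, 109, 19] = 71 b9 ba 6d 13 is exactly B = 5 bytes: K' = 71 b9 ba 6d 13.
XOR each byte with 0x5c: 71⊕5c=2d, b9⊕5c=e5, ba⊕5c=e6, 6d⊕5c=31, 13⊕5c=4f.

2de5e6314f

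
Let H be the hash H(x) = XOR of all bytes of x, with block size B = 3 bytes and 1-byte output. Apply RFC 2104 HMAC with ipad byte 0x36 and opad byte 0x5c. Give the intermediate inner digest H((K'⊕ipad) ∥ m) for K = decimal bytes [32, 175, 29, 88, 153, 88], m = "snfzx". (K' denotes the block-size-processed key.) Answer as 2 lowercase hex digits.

Key decimal bytes [32, 175, 29, 88, 153, 88] = 20 af 1d 58 99 58 is 6 bytes > B = 3, so hash it first: H(key) = 0b, then zero-pad to 3 bytes: K' = 0b 00 00.
K' ⊕ ipad = 3d 36 36.
Inner input = 3d 36 36 ∥ 73 6e 66 7a 78.
Inner hash: XOR 3d⊕36⊕36⊕73⊕6e⊕66⊕7a⊕78 = 44.

44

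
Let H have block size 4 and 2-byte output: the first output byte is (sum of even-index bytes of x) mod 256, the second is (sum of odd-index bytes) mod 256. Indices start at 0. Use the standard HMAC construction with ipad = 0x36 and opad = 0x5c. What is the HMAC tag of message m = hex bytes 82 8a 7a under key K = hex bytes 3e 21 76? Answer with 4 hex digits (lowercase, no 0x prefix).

d0b0

Key hex bytes 3e 21 76 is 3 bytes ≤ B = 4; zero-pad to 4 bytes: K' = 3e 21 76 00.
K' ⊕ ipad = 08 17 40 36.  K' ⊕ opad = 62 7d 2a 5c.
Inner input = (K'⊕ipad) ∥ m = 08 17 40 36 ∥ 82 8a 7a.
Inner hash: even-index sum = 324 mod 256 = 68; odd-index sum = 215 mod 256 = 215 → 44 d7.
Outer input = (K'⊕opad) ∥ inner = 62 7d 2a 5c ∥ 44 d7.
Outer hash (tag): even-index sum = 208 mod 256 = 208; odd-index sum = 432 mod 256 = 176 → d0 b0.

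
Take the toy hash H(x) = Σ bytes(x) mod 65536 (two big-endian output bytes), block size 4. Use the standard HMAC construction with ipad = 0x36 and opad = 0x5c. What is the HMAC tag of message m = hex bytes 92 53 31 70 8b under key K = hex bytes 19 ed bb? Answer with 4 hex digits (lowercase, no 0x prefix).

Key hex bytes 19 ed bb is 3 bytes ≤ B = 4; zero-pad to 4 bytes: K' = 19 ed bb 00.
K' ⊕ ipad = 2f db 8d 36.  K' ⊕ opad = 45 b1 e7 5c.
Inner input = (K'⊕ipad) ∥ m = 2f db 8d 36 ∥ 92 53 31 70 8b.
Inner hash: sum = 47+219+141+54+146+83+49+112+139 = 990 → 03 de.
Outer input = (K'⊕opad) ∥ inner = 45 b1 e7 5c ∥ 03 de.
Outer hash (tag): sum = 69+177+231+92+3+222 = 794 → 03 1a.

031a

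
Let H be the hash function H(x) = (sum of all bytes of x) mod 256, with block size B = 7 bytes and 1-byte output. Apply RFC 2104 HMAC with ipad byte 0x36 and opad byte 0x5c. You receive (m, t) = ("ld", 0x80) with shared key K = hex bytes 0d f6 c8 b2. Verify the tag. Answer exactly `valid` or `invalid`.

valid

Key hex bytes 0d f6 c8 b2 is 4 bytes ≤ B = 7; zero-pad to 7 bytes: K' = 0d f6 c8 b2 00 00 00.
K' ⊕ ipad = 3b c0 fe 84 36 36 36; K' ⊕ opad = 51 aa 94 ee 5c 5c 5c.
Inner hash: sum = 59+192+254+132+54+54+54+108+100 = 1007; mod 256 = 239 → ef.
Outer hash (recomputed tag): sum = 81+170+148+238+92+92+92+239 = 1152; mod 256 = 128 → 80.
Recomputed tag = 80; claimed = 80 → match.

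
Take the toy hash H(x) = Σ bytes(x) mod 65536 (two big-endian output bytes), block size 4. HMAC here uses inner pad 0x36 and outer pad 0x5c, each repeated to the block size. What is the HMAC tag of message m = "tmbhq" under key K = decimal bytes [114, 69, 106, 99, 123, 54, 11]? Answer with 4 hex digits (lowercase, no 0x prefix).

0167

Key decimal bytes [114, 69, 106, 99, 123, 54, 11] = 72 45 6a 63 7b 36 0b is 7 bytes > B = 4, so hash it first: H(key) = 02 40, then zero-pad to 4 bytes: K' = 02 40 00 00.
K' ⊕ ipad = 34 76 36 36.  K' ⊕ opad = 5e 1c 5c 5c.
Inner input = (K'⊕ipad) ∥ m = 34 76 36 36 ∥ 74 6d 62 68 71.
Inner hash: sum = 52+118+54+54+116+109+98+104+113 = 818 → 03 32.
Outer input = (K'⊕opad) ∥ inner = 5e 1c 5c 5c ∥ 03 32.
Outer hash (tag): sum = 94+28+92+92+3+50 = 359 → 01 67.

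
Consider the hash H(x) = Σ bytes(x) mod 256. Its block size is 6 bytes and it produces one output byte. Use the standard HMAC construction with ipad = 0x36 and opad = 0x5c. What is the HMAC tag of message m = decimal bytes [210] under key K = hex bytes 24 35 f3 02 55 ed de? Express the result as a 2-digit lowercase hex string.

Key hex bytes 24 35 f3 02 55 ed de is 7 bytes > B = 6, so hash it first: H(key) = 6e, then zero-pad to 6 bytes: K' = 6e 00 00 00 00 00.
K' ⊕ ipad = 58 36 36 36 36 36.  K' ⊕ opad = 32 5c 5c 5c 5c 5c.
Inner input = (K'⊕ipad) ∥ m = 58 36 36 36 36 36 ∥ d2.
Inner hash: sum = 88+54+54+54+54+54+210 = 568; mod 256 = 56 → 38.
Outer input = (K'⊕opad) ∥ inner = 32 5c 5c 5c 5c 5c ∥ 38.
Outer hash (tag): sum = 50+92+92+92+92+92+56 = 566; mod 256 = 54 → 36.

36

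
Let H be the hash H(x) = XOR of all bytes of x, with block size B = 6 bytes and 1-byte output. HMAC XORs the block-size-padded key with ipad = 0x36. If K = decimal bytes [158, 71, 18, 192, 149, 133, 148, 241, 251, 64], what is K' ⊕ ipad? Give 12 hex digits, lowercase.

Key decimal bytes [158, 71, 18, 192, 149, 133, 148, 241, 251, 64] = 9e 47 12 c0 95 85 94 f1 fb 40 is 10 bytes > B = 6, so hash it first: H(key) = c5, then zero-pad to 6 bytes: K' = c5 00 00 00 00 00.
XOR each byte with 0x36: c5⊕36=f3, 00⊕36=36, 00⊕36=36, 00⊕36=36, 00⊕36=36, 00⊕36=36.

f33636363636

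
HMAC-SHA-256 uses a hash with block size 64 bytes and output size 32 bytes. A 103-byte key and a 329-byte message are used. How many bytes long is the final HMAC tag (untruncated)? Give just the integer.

32

The tag is one SHA-256 digest: 32 bytes.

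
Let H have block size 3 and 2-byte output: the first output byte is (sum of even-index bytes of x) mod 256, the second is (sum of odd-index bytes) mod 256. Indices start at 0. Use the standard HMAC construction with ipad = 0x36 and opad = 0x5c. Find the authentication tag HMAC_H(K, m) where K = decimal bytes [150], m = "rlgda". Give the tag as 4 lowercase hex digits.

9602

Key decimal bytes [150] = 96 is 1 byte ≤ B = 3; zero-pad to 3 bytes: K' = 96 00 00.
K' ⊕ ipad = a0 36 36.  K' ⊕ opad = ca 5c 5c.
Inner input = (K'⊕ipad) ∥ m = a0 36 36 ∥ 72 6c 67 64 61.
Inner hash: even-index sum = 422 mod 256 = 166; odd-index sum = 368 mod 256 = 112 → a6 70.
Outer input = (K'⊕opad) ∥ inner = ca 5c 5c ∥ a6 70.
Outer hash (tag): even-index sum = 406 mod 256 = 150; odd-index sum = 258 mod 256 = 2 → 96 02.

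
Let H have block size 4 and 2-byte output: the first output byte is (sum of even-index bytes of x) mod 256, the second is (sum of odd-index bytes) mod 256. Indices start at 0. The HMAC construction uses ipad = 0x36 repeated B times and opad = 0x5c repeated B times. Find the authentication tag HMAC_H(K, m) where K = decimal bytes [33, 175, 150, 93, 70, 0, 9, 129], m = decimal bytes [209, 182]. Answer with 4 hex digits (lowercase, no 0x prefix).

edd4

Key decimal bytes [33, 175, 150, 93, 70, 0, 9, 129] = 21 af 96 5d 46 00 09 81 is 8 bytes > B = 4, so hash it first: H(key) = 06 8d, then zero-pad to 4 bytes: K' = 06 8d 00 00.
K' ⊕ ipad = 30 bb 36 36.  K' ⊕ opad = 5a d1 5c 5c.
Inner input = (K'⊕ipad) ∥ m = 30 bb 36 36 ∥ d1 b6.
Inner hash: even-index sum = 311 mod 256 = 55; odd-index sum = 423 mod 256 = 167 → 37 a7.
Outer input = (K'⊕opad) ∥ inner = 5a d1 5c 5c ∥ 37 a7.
Outer hash (tag): even-index sum = 237 mod 256 = 237; odd-index sum = 468 mod 256 = 212 → ed d4.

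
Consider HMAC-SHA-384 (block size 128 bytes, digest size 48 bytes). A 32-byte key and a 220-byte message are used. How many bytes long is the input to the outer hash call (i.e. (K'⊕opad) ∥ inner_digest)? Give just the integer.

Key is 32 ≤ 128 bytes, zero-padded: |K'| = 128.
Outer input = (K'⊕opad) ∥ H(inner) → 128 + 48 = 176 bytes.

176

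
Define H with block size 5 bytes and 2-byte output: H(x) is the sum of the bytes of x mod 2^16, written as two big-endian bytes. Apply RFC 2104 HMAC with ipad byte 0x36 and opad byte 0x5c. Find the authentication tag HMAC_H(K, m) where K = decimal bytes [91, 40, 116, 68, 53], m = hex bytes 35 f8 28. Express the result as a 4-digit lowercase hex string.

Key decimal bytes [91, 40, 116, 68, 53] = 5b 28 74 44 35 is exactly B = 5 bytes: K' = 5b 28 74 44 35.
K' ⊕ ipad = 6d 1e 42 72 03.  K' ⊕ opad = 07 74 28 18 69.
Inner input = (K'⊕ipad) ∥ m = 6d 1e 42 72 03 ∥ 35 f8 28.
Inner hash: sum = 109+30+66+114+3+53+248+40 = 663 → 02 97.
Outer input = (K'⊕opad) ∥ inner = 07 74 28 18 69 ∥ 02 97.
Outer hash (tag): sum = 7+116+40+24+105+2+151 = 445 → 01 bd.

01bd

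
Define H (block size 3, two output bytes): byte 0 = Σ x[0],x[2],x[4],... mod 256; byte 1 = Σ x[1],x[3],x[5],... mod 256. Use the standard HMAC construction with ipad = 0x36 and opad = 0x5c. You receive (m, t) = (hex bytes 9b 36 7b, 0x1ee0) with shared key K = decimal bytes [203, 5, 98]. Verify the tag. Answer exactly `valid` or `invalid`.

Key decimal bytes [203, 5, 98] = cb 05 62 is exactly B = 3 bytes: K' = cb 05 62.
K' ⊕ ipad = fd 33 54; K' ⊕ opad = 97 59 3e.
Inner hash: even-index sum = 391 mod 256 = 135; odd-index sum = 329 mod 256 = 73 → 87 49.
Outer hash (recomputed tag): even-index sum = 286 mod 256 = 30; odd-index sum = 224 mod 256 = 224 → 1e e0.
Recomputed tag = 1ee0; claimed = 1ee0 → match.

valid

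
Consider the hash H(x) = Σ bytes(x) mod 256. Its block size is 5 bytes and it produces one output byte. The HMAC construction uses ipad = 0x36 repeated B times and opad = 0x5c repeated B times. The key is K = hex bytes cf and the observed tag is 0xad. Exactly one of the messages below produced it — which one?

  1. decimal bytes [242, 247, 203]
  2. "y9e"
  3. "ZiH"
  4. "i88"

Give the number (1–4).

4

Key hex bytes cf is 1 byte ≤ B = 5; zero-pad to 5 bytes: K' = cf 00 00 00 00.
K' ⊕ ipad = f9 36 36 36 36; K' ⊕ opad = 93 5c 5c 5c 5c.
m1: inner = H(f9 36 36 36 36 f2 f7 cb) = 85; tag = H(93 5c 5c 5c 5c 85) = 88
m2: inner = H(f9 36 36 36 36 79 39 65) = e8; tag = H(93 5c 5c 5c 5c e8) = eb
m3: inner = H(f9 36 36 36 36 5a 69 48) = dc; tag = H(93 5c 5c 5c 5c dc) = df
m4: inner = H(f9 36 36 36 36 69 38 38) = aa; tag = H(93 5c 5c 5c 5c aa) = ad ← matches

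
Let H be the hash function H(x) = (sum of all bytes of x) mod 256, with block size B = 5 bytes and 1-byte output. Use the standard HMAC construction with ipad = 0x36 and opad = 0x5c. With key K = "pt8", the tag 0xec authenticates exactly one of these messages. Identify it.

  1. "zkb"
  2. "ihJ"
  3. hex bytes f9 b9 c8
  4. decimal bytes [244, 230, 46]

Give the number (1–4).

3

Key "pt8" = 70 74 38 is 3 bytes ≤ B = 5; zero-pad to 5 bytes: K' = 70 74 38 00 00.
K' ⊕ ipad = 46 42 0e 36 36; K' ⊕ opad = 2c 28 64 5c 5c.
m1: inner = H(46 42 0e 36 36 7a 6b 62) = 49; tag = H(2c 28 64 5c 5c 49) = b9
m2: inner = H(46 42 0e 36 36 69 68 4a) = 1d; tag = H(2c 28 64 5c 5c 1d) = 8d
m3: inner = H(46 42 0e 36 36 f9 b9 c8) = 7c; tag = H(2c 28 64 5c 5c 7c) = ec ← matches
m4: inner = H(46 42 0e 36 36 f4 e6 2e) = 0a; tag = H(2c 28 64 5c 5c 0a) = 7a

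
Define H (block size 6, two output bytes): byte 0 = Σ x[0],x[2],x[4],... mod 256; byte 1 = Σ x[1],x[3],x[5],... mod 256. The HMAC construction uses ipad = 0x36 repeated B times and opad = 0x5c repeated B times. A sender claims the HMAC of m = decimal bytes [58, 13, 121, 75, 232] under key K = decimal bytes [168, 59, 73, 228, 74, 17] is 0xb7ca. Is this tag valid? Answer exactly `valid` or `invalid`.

invalid

Key decimal bytes [168, 59, 73, 228, 74, 17] = a8 3b 49 e4 4a 11 is exactly B = 6 bytes: K' = a8 3b 49 e4 4a 11.
K' ⊕ ipad = 9e 0d 7f d2 7c 27; K' ⊕ opad = f4 67 15 b8 16 4d.
Inner hash: even-index sum = 820 mod 256 = 52; odd-index sum = 350 mod 256 = 94 → 34 5e.
Outer hash (recomputed tag): even-index sum = 339 mod 256 = 83; odd-index sum = 458 mod 256 = 202 → 53 ca.
Recomputed tag = 53ca; claimed = b7ca → mismatch.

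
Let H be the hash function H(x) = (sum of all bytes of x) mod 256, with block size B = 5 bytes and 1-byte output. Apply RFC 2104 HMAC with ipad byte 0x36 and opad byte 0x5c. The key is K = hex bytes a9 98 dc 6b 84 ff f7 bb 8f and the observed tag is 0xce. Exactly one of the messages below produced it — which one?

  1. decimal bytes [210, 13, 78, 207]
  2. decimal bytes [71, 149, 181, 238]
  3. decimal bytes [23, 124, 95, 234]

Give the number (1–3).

1

Key hex bytes a9 98 dc 6b 84 ff f7 bb 8f is 9 bytes > B = 5, so hash it first: H(key) = 4c, then zero-pad to 5 bytes: K' = 4c 00 00 00 00.
K' ⊕ ipad = 7a 36 36 36 36; K' ⊕ opad = 10 5c 5c 5c 5c.
m1: inner = H(7a 36 36 36 36 d2 0d 4e cf) = 4e; tag = H(10 5c 5c 5c 5c 4e) = ce ← matches
m2: inner = H(7a 36 36 36 36 47 95 b5 ee) = d1; tag = H(10 5c 5c 5c 5c d1) = 51
m3: inner = H(7a 36 36 36 36 17 7c 5f ea) = 2e; tag = H(10 5c 5c 5c 5c 2e) = ae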